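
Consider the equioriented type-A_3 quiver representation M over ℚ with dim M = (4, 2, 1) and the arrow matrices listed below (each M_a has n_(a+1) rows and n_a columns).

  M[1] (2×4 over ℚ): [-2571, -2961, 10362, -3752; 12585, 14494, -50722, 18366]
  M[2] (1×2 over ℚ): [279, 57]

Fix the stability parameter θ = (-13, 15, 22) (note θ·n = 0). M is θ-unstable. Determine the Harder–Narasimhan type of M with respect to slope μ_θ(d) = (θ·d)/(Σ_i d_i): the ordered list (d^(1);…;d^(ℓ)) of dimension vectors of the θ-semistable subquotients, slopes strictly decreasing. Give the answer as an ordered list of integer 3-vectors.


Interval decomposition of M: I[1,1]^2, I[1,2], I[1,3].
HN type (ℓ=3): μ^(1)=22; μ^(2)=15; μ^(3)=-13

((0, 0, 1); (0, 2, 0); (4, 0, 0))


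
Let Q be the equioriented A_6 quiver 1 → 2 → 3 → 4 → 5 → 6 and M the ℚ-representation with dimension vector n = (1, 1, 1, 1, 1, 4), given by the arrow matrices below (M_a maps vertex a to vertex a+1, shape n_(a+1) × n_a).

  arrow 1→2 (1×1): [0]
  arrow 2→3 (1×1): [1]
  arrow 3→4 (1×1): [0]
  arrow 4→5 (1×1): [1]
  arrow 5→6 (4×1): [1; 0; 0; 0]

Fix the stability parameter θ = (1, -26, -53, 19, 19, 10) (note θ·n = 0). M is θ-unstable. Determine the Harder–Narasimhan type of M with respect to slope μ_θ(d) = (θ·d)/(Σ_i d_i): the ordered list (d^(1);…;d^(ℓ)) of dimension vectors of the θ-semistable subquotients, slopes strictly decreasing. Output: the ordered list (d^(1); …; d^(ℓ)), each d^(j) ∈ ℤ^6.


Via rank(M_{q-1}∘⋯∘M_p): M ≅ I[1,1], I[2,3], I[4,6], I[6,6]^3.
μ_θ-semistable layers: μ^(1)=16; μ^(2)=10; μ^(3)=1; μ^(4)=-79/2

((0, 0, 0, 1, 1, 1); (0, 0, 0, 0, 0, 3); (1, 0, 0, 0, 0, 0); (0, 1, 1, 0, 0, 0))


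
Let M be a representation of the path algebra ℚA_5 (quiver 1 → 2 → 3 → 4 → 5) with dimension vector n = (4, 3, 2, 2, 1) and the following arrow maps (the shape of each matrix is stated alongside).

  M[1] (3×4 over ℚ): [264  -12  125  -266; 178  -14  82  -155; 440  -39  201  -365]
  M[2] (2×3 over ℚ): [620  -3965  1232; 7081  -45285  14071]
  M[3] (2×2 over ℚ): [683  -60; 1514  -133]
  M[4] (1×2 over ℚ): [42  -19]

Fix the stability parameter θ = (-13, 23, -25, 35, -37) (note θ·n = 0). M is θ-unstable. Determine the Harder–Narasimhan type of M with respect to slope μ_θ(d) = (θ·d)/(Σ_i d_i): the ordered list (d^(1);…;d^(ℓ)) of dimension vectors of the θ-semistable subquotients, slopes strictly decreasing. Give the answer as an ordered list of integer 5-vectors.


Interval decomposition of M: I[1,1], I[1,2], I[1,4], I[1,5].
HN type (ℓ=4): μ^(1)=35; μ^(2)=23; μ^(3)=-1; μ^(4)=-13

((0, 0, 0, 1, 0); (0, 1, 0, 0, 0); (0, 2, 2, 1, 1); (4, 0, 0, 0, 0))


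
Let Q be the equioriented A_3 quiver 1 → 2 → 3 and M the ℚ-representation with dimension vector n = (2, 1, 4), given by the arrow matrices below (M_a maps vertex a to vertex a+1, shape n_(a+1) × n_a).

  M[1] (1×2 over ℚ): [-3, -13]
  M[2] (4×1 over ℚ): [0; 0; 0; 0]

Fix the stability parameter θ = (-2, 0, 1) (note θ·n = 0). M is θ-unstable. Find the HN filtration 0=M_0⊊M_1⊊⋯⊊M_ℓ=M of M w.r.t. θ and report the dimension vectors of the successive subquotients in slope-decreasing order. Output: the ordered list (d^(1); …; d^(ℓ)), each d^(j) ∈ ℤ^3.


Barcode: M ≅ I[1,1], I[1,2], I[3,3]^4. HN layers by μ_θ (3 steps, strictly decreasing):
  μ^(1)=1; μ^(2)=0; μ^(3)=-2

((0, 0, 4); (0, 1, 0); (2, 0, 0))


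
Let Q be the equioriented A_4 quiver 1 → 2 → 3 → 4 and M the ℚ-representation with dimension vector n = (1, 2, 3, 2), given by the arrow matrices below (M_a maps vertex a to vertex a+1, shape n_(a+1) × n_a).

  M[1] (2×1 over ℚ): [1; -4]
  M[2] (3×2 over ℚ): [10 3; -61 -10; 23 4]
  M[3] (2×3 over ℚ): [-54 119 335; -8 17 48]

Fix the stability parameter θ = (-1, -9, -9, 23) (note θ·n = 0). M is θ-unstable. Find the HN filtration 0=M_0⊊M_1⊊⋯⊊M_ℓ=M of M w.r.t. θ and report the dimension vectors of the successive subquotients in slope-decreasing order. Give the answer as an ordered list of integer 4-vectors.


Barcode: M ≅ I[1,4], I[2,4], I[3,3]. HN layers by μ_θ (3 steps, strictly decreasing):
  μ^(1)=23; μ^(2)=-19/3; μ^(3)=-9

((0, 0, 0, 2); (1, 1, 1, 0); (0, 1, 2, 0))


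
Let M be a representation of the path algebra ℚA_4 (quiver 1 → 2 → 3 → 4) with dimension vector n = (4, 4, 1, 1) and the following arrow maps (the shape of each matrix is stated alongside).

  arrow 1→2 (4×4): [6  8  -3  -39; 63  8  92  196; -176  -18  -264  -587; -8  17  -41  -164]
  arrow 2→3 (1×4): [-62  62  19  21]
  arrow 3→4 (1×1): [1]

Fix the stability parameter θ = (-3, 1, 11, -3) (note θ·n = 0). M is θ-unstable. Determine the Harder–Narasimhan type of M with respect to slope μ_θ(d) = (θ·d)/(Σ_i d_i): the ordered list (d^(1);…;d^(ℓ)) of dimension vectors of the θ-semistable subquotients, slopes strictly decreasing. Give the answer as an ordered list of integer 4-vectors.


Barcode: M ≅ I[1,2]^3, I[1,4]. HN layers by μ_θ (3 steps, strictly decreasing):
  μ^(1)=4; μ^(2)=1; μ^(3)=-3

((0, 0, 1, 1); (0, 4, 0, 0); (4, 0, 0, 0))


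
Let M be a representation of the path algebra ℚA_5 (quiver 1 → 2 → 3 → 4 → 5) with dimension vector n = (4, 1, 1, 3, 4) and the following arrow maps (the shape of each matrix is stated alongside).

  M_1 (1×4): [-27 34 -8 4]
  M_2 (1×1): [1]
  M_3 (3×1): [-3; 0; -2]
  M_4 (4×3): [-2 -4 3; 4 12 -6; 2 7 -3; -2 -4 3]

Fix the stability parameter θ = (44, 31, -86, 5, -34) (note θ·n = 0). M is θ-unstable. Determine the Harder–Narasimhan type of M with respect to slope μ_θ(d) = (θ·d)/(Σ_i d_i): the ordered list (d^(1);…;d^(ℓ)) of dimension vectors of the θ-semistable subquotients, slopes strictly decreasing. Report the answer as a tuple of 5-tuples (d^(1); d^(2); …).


Via rank(M_{q-1}∘⋯∘M_p): M ≅ I[1,1]^3, I[1,4], I[4,5]^2, I[5,5]^2.
μ_θ-semistable layers: μ^(1)=44; μ^(2)=5; μ^(3)=-11/3; μ^(4)=-29/2; μ^(5)=-34

((3, 0, 0, 0, 0); (0, 0, 0, 1, 0); (1, 1, 1, 0, 0); (0, 0, 0, 2, 2); (0, 0, 0, 0, 2))


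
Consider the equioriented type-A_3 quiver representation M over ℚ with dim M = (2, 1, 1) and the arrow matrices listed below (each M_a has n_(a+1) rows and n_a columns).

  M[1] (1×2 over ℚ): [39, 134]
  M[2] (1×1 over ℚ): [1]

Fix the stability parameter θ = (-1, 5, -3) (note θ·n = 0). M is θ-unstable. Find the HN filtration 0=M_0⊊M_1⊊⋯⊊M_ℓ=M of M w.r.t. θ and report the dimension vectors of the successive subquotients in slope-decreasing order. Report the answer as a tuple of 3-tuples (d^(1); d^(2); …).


Via rank(M_{q-1}∘⋯∘M_p): M ≅ I[1,1], I[1,3].
μ_θ-semistable layers: μ^(1)=1; μ^(2)=-1

((0, 1, 1); (2, 0, 0))


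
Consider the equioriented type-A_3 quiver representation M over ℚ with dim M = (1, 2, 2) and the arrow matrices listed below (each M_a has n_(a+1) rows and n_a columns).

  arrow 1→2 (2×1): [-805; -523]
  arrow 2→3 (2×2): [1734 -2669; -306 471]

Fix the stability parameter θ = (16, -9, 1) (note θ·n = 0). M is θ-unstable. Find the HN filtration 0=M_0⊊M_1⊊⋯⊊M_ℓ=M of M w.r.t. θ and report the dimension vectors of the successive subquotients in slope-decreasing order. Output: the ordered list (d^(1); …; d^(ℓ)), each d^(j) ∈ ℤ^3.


Via rank(M_{q-1}∘⋯∘M_p): M ≅ I[1,3], I[2,2], I[3,3].
μ_θ-semistable layers: μ^(1)=8/3; μ^(2)=1; μ^(3)=-9

((1, 1, 1); (0, 0, 1); (0, 1, 0))


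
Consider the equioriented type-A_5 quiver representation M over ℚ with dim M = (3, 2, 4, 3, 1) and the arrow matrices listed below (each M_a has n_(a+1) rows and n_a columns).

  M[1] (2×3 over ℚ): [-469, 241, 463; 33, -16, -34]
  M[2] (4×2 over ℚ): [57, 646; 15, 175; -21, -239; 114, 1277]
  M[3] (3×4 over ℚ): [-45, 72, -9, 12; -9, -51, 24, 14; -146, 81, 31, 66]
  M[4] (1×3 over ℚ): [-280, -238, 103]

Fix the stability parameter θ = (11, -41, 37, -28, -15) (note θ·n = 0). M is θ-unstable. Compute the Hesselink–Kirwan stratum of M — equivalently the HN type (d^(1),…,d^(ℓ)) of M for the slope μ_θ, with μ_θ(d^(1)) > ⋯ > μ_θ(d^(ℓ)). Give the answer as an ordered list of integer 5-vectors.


Interval decomposition of M: I[1,1], I[1,4], I[1,5], I[3,3]^2, I[4,4].
HN type (ℓ=6): μ^(1)=37; μ^(2)=11; μ^(3)=9/2; μ^(4)=-2; μ^(5)=-15; μ^(6)=-28

((0, 0, 2, 0, 0); (1, 0, 0, 0, 0); (0, 0, 1, 1, 0); (0, 0, 1, 1, 1); (2, 2, 0, 0, 0); (0, 0, 0, 1, 0))


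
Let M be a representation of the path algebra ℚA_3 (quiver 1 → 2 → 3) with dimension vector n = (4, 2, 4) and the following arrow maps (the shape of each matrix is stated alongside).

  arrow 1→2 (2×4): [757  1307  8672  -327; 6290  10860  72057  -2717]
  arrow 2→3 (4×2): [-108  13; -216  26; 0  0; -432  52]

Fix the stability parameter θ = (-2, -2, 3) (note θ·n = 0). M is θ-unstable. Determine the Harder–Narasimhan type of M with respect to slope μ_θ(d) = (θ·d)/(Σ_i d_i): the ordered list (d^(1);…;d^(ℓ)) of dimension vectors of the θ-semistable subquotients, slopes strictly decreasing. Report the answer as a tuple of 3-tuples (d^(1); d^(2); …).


Barcode: M ≅ I[1,1]^2, I[1,2], I[1,3], I[3,3]^3. HN layers by μ_θ (2 steps, strictly decreasing):
  μ^(1)=3; μ^(2)=-2

((0, 0, 4); (4, 2, 0))


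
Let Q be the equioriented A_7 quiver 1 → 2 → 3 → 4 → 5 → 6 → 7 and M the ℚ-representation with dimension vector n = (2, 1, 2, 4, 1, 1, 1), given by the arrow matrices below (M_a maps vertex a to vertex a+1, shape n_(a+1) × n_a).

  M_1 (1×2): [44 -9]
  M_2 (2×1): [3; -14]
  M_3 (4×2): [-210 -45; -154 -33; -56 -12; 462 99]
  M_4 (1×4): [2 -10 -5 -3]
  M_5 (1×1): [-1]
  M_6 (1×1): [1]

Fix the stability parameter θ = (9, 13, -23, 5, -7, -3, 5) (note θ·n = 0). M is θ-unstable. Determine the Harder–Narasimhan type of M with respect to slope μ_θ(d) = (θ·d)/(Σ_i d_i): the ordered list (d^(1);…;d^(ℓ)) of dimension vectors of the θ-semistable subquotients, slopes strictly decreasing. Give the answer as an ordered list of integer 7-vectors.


Via rank(M_{q-1}∘⋯∘M_p): M ≅ I[1,1], I[1,3], I[3,7], I[4,4]^3.
μ_θ-semistable layers: μ^(1)=9; μ^(2)=5; μ^(3)=-1/3; μ^(4)=-5/3; μ^(5)=-23

((1, 0, 0, 0, 0, 0, 0); (0, 0, 0, 3, 0, 0, 1); (1, 1, 1, 0, 0, 0, 0); (0, 0, 0, 1, 1, 1, 0); (0, 0, 1, 0, 0, 0, 0))


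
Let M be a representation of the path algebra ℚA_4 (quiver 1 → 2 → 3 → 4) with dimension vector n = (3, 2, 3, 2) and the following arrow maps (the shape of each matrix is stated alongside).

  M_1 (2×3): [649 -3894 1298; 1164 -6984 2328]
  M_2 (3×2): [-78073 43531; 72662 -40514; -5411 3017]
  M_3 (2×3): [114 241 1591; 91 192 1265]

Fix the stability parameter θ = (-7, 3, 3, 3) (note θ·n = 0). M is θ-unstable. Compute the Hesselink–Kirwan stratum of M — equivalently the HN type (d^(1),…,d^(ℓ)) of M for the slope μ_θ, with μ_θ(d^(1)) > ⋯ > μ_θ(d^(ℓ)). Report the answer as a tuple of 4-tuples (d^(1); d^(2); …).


Via rank(M_{q-1}∘⋯∘M_p): M ≅ I[1,1]^2, I[1,4], I[2,2], I[3,3], I[3,4].
μ_θ-semistable layers: μ^(1)=3; μ^(2)=-7

((0, 2, 3, 2); (3, 0, 0, 0))


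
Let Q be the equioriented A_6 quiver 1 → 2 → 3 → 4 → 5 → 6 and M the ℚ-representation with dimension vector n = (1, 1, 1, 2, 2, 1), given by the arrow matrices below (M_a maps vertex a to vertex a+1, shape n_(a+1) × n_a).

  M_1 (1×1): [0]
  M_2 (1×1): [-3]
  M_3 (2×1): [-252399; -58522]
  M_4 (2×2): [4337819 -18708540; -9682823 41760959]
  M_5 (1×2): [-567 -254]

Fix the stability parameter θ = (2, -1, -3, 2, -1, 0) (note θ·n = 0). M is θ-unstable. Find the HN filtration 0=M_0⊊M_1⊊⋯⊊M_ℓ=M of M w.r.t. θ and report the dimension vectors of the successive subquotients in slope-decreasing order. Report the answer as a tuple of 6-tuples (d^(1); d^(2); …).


Barcode: M ≅ I[1,1], I[2,6], I[4,5]. HN layers by μ_θ (4 steps, strictly decreasing):
  μ^(1)=2; μ^(2)=1/2; μ^(3)=1/3; μ^(4)=-2

((1, 0, 0, 0, 0, 0); (0, 0, 0, 1, 1, 0); (0, 0, 0, 1, 1, 1); (0, 1, 1, 0, 0, 0))


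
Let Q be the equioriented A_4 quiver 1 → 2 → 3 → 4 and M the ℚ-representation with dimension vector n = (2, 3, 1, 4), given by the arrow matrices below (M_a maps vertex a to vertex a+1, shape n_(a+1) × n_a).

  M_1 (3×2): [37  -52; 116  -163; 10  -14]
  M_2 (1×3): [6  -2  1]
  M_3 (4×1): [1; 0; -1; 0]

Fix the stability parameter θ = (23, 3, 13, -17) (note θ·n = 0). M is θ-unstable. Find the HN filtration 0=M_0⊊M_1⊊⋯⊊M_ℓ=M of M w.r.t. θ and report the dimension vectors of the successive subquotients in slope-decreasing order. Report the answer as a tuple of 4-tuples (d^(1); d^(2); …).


Barcode: M ≅ I[1,2]^2, I[2,4], I[4,4]^3. HN layers by μ_θ (3 steps, strictly decreasing):
  μ^(1)=13; μ^(2)=-1/3; μ^(3)=-17

((2, 2, 0, 0); (0, 1, 1, 1); (0, 0, 0, 3))


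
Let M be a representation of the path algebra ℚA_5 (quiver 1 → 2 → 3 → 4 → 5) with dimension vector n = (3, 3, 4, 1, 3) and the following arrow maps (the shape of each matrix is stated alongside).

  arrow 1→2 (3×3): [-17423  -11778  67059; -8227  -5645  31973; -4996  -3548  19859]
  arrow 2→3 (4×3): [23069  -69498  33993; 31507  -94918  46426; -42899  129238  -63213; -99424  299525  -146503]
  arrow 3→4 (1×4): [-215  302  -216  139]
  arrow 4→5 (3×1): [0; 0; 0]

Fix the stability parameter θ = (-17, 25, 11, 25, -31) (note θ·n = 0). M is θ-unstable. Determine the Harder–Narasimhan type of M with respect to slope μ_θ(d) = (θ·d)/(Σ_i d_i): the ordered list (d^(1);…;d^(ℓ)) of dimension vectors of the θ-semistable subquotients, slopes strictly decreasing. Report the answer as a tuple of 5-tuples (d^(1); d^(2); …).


Via rank(M_{q-1}∘⋯∘M_p): M ≅ I[1,3]^2, I[1,4], I[3,3], I[5,5]^3.
μ_θ-semistable layers: μ^(1)=25; μ^(2)=18; μ^(3)=11; μ^(4)=-17; μ^(5)=-31

((0, 0, 0, 1, 0); (0, 3, 3, 0, 0); (0, 0, 1, 0, 0); (3, 0, 0, 0, 0); (0, 0, 0, 0, 3))


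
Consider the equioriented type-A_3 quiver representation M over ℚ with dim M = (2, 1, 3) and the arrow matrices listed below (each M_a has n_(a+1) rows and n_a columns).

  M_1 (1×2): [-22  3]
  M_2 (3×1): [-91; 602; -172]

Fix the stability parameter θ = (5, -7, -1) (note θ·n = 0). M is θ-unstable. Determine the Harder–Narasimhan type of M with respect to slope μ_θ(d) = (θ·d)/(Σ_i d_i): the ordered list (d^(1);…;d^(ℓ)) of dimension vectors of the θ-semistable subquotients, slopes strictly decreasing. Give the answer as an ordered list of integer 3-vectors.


Via rank(M_{q-1}∘⋯∘M_p): M ≅ I[1,1], I[1,3], I[3,3]^2.
μ_θ-semistable layers: μ^(1)=5; μ^(2)=-1

((1, 0, 0); (1, 1, 3))


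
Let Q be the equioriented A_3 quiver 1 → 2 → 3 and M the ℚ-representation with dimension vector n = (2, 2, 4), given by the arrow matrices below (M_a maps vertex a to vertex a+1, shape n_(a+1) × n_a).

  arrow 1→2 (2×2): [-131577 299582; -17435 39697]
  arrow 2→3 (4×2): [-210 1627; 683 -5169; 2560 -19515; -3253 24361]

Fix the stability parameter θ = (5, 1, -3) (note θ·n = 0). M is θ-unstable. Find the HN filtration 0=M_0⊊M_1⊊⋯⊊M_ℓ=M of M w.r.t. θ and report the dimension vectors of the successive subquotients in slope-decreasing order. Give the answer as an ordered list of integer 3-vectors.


Via rank(M_{q-1}∘⋯∘M_p): M ≅ I[1,3]^2, I[3,3]^2.
μ_θ-semistable layers: μ^(1)=1; μ^(2)=-3

((2, 2, 2); (0, 0, 2))


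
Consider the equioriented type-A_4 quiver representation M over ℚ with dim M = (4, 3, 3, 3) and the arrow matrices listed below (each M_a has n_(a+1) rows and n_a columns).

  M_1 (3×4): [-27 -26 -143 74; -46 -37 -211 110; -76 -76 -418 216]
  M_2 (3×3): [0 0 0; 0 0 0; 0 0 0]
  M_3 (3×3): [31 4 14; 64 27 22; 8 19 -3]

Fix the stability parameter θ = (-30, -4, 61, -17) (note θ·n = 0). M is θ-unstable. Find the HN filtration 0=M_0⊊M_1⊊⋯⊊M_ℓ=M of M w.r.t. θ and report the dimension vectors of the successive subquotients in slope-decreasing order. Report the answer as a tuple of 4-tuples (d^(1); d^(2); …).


Via rank(M_{q-1}∘⋯∘M_p): M ≅ I[1,1], I[1,2]^3, I[3,4]^3.
μ_θ-semistable layers: μ^(1)=22; μ^(2)=-4; μ^(3)=-30

((0, 0, 3, 3); (0, 3, 0, 0); (4, 0, 0, 0))


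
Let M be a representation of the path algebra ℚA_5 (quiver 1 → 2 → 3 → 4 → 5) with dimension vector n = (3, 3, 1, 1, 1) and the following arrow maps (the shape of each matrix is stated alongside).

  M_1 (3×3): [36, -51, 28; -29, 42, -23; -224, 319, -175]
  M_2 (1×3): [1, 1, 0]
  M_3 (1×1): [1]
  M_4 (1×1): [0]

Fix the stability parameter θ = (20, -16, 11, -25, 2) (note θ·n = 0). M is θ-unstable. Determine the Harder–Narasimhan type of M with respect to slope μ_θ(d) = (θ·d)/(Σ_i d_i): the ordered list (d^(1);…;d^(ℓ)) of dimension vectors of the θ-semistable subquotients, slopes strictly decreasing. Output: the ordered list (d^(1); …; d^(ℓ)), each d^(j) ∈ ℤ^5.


Barcode: M ≅ I[1,2]^2, I[1,4], I[5,5]. HN layers by μ_θ (2 steps, strictly decreasing):
  μ^(1)=2; μ^(2)=-5/2

((2, 2, 0, 0, 1); (1, 1, 1, 1, 0))


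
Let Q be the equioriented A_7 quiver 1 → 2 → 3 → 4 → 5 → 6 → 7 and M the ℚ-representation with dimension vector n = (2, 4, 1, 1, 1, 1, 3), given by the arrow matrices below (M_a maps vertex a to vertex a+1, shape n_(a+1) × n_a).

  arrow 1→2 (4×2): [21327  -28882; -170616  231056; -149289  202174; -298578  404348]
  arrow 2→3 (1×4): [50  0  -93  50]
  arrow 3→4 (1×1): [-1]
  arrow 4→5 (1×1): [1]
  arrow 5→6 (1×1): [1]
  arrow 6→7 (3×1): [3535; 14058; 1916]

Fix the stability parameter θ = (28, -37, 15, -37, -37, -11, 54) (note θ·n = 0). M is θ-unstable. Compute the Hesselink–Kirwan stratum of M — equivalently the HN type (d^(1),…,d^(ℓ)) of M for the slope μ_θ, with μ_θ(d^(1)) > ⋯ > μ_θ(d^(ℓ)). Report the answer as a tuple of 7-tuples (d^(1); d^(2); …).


Via rank(M_{q-1}∘⋯∘M_p): M ≅ I[1,1], I[1,7], I[2,2]^3, I[7,7]^2.
μ_θ-semistable layers: μ^(1)=54; μ^(2)=28; μ^(3)=-11; μ^(4)=-68/5; μ^(5)=-37

((0, 0, 0, 0, 0, 0, 3); (1, 0, 0, 0, 0, 0, 0); (0, 0, 0, 0, 0, 1, 0); (1, 1, 1, 1, 1, 0, 0); (0, 3, 0, 0, 0, 0, 0))


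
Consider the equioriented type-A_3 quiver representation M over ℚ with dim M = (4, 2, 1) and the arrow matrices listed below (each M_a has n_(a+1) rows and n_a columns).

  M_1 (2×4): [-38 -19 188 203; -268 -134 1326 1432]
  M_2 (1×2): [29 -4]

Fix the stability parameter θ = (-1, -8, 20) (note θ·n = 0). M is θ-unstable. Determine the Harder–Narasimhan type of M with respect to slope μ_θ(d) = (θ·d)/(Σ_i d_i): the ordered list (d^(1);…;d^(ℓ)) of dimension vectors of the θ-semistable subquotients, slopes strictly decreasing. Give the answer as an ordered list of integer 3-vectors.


Barcode: M ≅ I[1,1]^2, I[1,2], I[1,3]. HN layers by μ_θ (3 steps, strictly decreasing):
  μ^(1)=20; μ^(2)=-1; μ^(3)=-9/2

((0, 0, 1); (2, 0, 0); (2, 2, 0))


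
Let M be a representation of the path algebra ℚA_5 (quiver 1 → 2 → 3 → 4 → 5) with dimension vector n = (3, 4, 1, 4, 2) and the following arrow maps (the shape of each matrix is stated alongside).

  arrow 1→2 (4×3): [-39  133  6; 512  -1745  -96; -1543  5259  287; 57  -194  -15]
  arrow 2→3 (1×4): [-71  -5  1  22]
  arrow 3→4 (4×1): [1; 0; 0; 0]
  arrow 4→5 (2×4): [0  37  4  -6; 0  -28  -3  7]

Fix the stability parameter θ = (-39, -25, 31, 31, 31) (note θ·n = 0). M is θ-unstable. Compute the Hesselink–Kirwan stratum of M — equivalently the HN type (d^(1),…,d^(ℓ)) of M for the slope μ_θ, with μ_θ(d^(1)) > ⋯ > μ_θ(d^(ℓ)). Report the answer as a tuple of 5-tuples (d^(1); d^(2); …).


Via rank(M_{q-1}∘⋯∘M_p): M ≅ I[1,2]^2, I[1,4], I[2,2], I[4,4], I[4,5]^2.
μ_θ-semistable layers: μ^(1)=31; μ^(2)=-25; μ^(3)=-39

((0, 0, 1, 4, 2); (0, 4, 0, 0, 0); (3, 0, 0, 0, 0))


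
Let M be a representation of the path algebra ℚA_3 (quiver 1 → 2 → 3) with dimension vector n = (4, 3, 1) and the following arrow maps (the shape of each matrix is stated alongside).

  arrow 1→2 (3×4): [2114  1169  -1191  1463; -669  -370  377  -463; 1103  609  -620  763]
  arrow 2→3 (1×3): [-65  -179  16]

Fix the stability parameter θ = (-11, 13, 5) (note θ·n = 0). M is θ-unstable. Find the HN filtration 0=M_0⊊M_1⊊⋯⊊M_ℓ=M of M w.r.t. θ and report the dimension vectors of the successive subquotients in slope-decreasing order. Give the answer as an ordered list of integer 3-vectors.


Via rank(M_{q-1}∘⋯∘M_p): M ≅ I[1,1], I[1,2]^2, I[1,3].
μ_θ-semistable layers: μ^(1)=13; μ^(2)=9; μ^(3)=-11

((0, 2, 0); (0, 1, 1); (4, 0, 0))


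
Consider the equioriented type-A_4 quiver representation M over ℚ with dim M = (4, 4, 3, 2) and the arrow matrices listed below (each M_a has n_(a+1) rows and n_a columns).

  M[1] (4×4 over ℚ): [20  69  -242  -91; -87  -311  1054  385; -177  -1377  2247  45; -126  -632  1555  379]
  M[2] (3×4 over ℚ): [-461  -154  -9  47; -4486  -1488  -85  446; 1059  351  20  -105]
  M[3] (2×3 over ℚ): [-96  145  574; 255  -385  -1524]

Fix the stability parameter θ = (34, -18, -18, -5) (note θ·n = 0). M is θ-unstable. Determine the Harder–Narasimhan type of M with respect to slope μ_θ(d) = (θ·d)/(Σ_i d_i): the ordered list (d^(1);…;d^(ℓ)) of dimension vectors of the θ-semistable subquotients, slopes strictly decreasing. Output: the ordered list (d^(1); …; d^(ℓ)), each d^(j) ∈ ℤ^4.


Interval decomposition of M: I[1,2], I[1,3], I[1,4]^2.
HN type (ℓ=3): μ^(1)=8; μ^(2)=-2/3; μ^(3)=-7/4

((1, 1, 0, 0); (1, 1, 1, 0); (2, 2, 2, 2))


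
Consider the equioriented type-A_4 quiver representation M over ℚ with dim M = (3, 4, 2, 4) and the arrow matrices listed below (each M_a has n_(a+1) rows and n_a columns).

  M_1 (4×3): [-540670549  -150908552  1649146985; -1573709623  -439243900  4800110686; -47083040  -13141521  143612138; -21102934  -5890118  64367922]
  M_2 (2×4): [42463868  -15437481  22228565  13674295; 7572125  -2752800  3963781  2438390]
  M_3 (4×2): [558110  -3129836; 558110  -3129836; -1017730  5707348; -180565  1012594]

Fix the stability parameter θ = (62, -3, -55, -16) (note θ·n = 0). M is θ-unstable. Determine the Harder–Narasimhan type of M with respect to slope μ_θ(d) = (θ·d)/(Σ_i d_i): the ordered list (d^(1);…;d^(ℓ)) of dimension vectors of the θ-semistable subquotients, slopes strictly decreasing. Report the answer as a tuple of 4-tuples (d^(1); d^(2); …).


Barcode: M ≅ I[1,2], I[1,3], I[1,4], I[2,2], I[4,4]^3. HN layers by μ_θ (4 steps, strictly decreasing):
  μ^(1)=59/2; μ^(2)=4/3; μ^(3)=-3; μ^(4)=-16

((1, 1, 0, 0); (1, 1, 1, 0); (1, 2, 1, 1); (0, 0, 0, 3))


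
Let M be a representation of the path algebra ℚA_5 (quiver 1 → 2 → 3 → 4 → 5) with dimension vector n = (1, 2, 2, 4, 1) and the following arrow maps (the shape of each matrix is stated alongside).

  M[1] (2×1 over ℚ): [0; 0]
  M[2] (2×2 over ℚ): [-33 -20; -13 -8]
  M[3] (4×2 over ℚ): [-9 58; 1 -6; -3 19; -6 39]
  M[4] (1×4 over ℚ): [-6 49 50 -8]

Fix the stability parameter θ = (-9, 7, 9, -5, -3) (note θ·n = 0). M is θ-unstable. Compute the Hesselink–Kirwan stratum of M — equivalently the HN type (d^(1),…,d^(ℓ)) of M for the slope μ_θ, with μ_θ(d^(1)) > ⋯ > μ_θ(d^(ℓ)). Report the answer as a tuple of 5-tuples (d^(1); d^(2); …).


Interval decomposition of M: I[1,1], I[2,4], I[2,5], I[4,4]^2.
HN type (ℓ=4): μ^(1)=11/3; μ^(2)=2; μ^(3)=-5; μ^(4)=-9

((0, 1, 1, 1, 0); (0, 1, 1, 1, 1); (0, 0, 0, 2, 0); (1, 0, 0, 0, 0))


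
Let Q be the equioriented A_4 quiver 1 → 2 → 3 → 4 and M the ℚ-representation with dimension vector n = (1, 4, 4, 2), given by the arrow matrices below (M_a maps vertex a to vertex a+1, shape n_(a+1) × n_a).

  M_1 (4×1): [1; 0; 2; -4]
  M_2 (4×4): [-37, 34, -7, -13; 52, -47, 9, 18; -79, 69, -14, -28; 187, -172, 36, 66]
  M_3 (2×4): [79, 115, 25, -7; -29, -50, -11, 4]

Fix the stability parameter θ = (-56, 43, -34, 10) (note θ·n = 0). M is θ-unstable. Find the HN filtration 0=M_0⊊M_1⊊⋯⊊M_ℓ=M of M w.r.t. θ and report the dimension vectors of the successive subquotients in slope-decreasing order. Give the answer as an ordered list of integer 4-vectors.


Via rank(M_{q-1}∘⋯∘M_p): M ≅ I[1,4], I[2,3]^2, I[2,4].
μ_θ-semistable layers: μ^(1)=10; μ^(2)=9/2; μ^(3)=-56

((0, 0, 0, 2); (0, 4, 4, 0); (1, 0, 0, 0))


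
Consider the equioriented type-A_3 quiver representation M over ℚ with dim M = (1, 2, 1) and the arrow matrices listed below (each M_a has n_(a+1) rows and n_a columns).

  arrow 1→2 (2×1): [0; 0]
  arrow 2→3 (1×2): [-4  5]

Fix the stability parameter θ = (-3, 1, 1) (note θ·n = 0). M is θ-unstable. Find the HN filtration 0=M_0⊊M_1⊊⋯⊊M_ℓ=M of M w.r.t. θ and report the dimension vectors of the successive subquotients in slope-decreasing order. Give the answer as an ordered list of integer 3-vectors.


Barcode: M ≅ I[1,1], I[2,2], I[2,3]. HN layers by μ_θ (2 steps, strictly decreasing):
  μ^(1)=1; μ^(2)=-3

((0, 2, 1); (1, 0, 0))


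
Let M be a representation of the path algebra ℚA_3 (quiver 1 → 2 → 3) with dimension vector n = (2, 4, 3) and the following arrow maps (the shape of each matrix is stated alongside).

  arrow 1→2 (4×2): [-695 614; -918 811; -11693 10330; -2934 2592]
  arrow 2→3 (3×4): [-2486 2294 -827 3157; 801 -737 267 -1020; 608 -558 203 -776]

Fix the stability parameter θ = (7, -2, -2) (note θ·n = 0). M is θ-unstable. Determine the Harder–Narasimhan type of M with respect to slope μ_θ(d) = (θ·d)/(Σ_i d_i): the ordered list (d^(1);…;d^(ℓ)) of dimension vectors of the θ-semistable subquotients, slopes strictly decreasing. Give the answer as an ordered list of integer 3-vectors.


Via rank(M_{q-1}∘⋯∘M_p): M ≅ I[1,3]^2, I[2,2], I[2,3].
μ_θ-semistable layers: μ^(1)=1; μ^(2)=-2

((2, 2, 2); (0, 2, 1))


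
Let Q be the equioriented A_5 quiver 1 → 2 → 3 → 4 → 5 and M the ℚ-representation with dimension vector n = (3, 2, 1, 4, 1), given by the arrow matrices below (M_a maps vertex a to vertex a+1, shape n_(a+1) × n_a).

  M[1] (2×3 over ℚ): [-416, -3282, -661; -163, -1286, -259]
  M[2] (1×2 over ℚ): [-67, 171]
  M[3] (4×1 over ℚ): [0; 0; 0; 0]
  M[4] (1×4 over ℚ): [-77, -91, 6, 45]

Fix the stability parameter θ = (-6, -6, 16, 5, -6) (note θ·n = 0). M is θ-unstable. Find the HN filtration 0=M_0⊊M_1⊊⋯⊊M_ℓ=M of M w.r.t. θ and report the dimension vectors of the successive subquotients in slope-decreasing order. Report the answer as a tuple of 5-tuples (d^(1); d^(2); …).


Via rank(M_{q-1}∘⋯∘M_p): M ≅ I[1,1], I[1,2], I[1,3], I[4,4]^3, I[4,5].
μ_θ-semistable layers: μ^(1)=16; μ^(2)=5; μ^(3)=-1/2; μ^(4)=-6

((0, 0, 1, 0, 0); (0, 0, 0, 3, 0); (0, 0, 0, 1, 1); (3, 2, 0, 0, 0))


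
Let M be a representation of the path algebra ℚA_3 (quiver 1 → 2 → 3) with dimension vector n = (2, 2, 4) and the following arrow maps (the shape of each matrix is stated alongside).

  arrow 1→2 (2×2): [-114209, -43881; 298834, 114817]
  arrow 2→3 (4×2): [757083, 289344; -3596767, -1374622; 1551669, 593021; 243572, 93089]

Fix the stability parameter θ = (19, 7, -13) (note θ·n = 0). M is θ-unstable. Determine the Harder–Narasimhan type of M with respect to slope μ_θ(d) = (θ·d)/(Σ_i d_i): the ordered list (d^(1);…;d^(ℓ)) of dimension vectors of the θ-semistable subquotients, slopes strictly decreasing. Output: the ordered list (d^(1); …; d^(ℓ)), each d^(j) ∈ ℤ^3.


Barcode: M ≅ I[1,3]^2, I[3,3]^2. HN layers by μ_θ (2 steps, strictly decreasing):
  μ^(1)=13/3; μ^(2)=-13

((2, 2, 2); (0, 0, 2))


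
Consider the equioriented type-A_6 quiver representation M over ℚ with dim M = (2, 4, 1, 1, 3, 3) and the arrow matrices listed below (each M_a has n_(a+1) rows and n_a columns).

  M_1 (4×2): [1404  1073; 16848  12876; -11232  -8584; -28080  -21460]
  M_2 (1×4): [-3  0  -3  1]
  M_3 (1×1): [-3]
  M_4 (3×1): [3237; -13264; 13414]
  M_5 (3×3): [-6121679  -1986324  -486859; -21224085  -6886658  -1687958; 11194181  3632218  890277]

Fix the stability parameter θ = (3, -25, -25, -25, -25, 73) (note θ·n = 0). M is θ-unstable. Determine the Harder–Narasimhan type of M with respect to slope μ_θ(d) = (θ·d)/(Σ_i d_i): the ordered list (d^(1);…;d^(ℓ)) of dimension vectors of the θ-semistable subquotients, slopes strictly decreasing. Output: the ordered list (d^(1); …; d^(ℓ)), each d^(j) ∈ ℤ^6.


Interval decomposition of M: I[1,1], I[1,6], I[2,2]^3, I[5,6]^2.
HN type (ℓ=4): μ^(1)=73; μ^(2)=3; μ^(3)=-97/5; μ^(4)=-25

((0, 0, 0, 0, 0, 3); (1, 0, 0, 0, 0, 0); (1, 1, 1, 1, 1, 0); (0, 3, 0, 0, 2, 0))


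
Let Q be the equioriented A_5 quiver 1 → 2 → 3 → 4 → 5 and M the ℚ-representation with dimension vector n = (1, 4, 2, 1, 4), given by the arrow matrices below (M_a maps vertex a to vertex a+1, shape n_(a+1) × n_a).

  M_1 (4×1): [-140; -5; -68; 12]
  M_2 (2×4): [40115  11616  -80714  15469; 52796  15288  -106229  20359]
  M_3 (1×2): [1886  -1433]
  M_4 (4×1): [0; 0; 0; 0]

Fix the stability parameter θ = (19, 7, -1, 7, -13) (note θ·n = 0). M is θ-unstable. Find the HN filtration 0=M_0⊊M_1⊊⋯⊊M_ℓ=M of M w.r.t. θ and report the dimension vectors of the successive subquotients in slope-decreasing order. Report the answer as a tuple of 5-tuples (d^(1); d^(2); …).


Barcode: M ≅ I[1,2], I[2,2], I[2,3], I[2,4], I[5,5]^4. HN layers by μ_θ (4 steps, strictly decreasing):
  μ^(1)=13; μ^(2)=7; μ^(3)=3; μ^(4)=-13

((1, 1, 0, 0, 0); (0, 1, 0, 1, 0); (0, 2, 2, 0, 0); (0, 0, 0, 0, 4))


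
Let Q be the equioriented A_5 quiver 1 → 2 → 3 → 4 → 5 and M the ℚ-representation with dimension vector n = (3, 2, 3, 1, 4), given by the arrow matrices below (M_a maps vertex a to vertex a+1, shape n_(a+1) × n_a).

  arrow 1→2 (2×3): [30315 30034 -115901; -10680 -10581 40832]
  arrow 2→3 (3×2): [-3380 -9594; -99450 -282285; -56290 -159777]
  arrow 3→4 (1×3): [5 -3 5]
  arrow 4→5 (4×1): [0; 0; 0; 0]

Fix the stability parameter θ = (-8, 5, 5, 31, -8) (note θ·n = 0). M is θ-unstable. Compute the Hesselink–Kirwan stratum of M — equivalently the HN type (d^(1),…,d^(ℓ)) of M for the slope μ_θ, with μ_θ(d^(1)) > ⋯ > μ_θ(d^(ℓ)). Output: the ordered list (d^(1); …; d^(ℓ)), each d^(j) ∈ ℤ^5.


Interval decomposition of M: I[1,1], I[1,2], I[1,3], I[3,3], I[3,4], I[5,5]^4.
HN type (ℓ=3): μ^(1)=31; μ^(2)=5; μ^(3)=-8

((0, 0, 0, 1, 0); (0, 2, 3, 0, 0); (3, 0, 0, 0, 4))


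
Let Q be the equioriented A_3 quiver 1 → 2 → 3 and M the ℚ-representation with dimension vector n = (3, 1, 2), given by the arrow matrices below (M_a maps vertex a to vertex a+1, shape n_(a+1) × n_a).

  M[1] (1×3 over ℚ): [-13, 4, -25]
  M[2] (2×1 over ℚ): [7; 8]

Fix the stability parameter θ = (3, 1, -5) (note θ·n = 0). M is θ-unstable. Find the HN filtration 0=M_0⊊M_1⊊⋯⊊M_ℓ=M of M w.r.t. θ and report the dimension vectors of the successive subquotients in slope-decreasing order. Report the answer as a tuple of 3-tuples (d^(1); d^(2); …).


Via rank(M_{q-1}∘⋯∘M_p): M ≅ I[1,1]^2, I[1,3], I[3,3].
μ_θ-semistable layers: μ^(1)=3; μ^(2)=-1/3; μ^(3)=-5

((2, 0, 0); (1, 1, 1); (0, 0, 1))


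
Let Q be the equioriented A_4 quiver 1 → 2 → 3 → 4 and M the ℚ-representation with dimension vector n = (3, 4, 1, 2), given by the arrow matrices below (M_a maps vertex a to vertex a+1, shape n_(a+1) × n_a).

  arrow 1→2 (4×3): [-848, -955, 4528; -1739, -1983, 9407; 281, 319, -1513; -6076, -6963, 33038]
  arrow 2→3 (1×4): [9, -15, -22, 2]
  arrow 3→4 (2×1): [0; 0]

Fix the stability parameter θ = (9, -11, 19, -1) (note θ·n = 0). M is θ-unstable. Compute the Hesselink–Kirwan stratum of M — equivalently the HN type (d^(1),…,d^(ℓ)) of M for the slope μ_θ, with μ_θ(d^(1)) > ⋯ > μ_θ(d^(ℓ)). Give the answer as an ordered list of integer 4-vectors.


Via rank(M_{q-1}∘⋯∘M_p): M ≅ I[1,2]^2, I[1,3], I[2,2], I[4,4]^2.
μ_θ-semistable layers: μ^(1)=19; μ^(2)=-1; μ^(3)=-11

((0, 0, 1, 0); (3, 3, 0, 2); (0, 1, 0, 0))


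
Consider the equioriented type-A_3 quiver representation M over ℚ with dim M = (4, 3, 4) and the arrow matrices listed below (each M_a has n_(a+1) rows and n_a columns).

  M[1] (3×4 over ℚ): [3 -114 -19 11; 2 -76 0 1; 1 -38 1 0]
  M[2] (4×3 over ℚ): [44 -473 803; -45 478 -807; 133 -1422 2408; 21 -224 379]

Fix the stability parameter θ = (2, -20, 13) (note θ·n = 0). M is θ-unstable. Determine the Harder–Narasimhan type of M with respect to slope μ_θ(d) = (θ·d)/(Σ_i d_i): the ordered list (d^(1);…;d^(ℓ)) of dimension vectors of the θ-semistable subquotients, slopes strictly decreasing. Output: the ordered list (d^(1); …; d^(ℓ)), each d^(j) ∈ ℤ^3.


Barcode: M ≅ I[1,1]^2, I[1,3]^2, I[2,3], I[3,3]. HN layers by μ_θ (4 steps, strictly decreasing):
  μ^(1)=13; μ^(2)=2; μ^(3)=-9; μ^(4)=-20

((0, 0, 4); (2, 0, 0); (2, 2, 0); (0, 1, 0))


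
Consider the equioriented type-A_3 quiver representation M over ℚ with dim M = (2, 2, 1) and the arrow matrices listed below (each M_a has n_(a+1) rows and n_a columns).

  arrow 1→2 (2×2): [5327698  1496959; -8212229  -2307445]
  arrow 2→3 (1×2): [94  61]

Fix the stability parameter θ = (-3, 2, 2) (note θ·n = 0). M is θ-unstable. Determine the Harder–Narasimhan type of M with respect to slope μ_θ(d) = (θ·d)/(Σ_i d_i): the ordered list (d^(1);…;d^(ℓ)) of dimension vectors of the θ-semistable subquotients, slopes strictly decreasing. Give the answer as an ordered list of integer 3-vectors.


Via rank(M_{q-1}∘⋯∘M_p): M ≅ I[1,2], I[1,3].
μ_θ-semistable layers: μ^(1)=2; μ^(2)=-3

((0, 2, 1); (2, 0, 0))


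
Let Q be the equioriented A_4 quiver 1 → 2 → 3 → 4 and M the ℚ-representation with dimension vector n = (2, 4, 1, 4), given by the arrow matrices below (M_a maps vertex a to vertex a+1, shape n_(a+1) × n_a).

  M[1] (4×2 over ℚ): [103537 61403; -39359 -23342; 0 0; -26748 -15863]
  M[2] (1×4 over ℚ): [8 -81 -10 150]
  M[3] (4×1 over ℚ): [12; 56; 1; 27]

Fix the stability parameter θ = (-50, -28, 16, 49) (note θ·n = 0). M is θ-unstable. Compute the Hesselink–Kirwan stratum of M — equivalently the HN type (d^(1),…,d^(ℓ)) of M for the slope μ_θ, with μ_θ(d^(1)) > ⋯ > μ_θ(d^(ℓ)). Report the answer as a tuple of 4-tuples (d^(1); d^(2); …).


Barcode: M ≅ I[1,2], I[1,4], I[2,2]^2, I[4,4]^3. HN layers by μ_θ (4 steps, strictly decreasing):
  μ^(1)=49; μ^(2)=16; μ^(3)=-28; μ^(4)=-50

((0, 0, 0, 4); (0, 0, 1, 0); (0, 4, 0, 0); (2, 0, 0, 0))


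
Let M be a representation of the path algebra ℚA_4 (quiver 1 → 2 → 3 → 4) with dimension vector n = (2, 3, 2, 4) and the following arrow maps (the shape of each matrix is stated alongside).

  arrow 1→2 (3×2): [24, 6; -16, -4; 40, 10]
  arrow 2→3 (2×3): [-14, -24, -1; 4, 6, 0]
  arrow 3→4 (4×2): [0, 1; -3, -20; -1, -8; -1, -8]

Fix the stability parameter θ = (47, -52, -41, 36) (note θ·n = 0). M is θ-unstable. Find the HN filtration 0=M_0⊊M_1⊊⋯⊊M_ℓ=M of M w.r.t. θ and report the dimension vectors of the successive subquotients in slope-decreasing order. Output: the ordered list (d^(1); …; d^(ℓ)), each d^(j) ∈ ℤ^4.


Via rank(M_{q-1}∘⋯∘M_p): M ≅ I[1,1], I[1,4], I[2,2], I[2,4], I[4,4]^2.
μ_θ-semistable layers: μ^(1)=47; μ^(2)=36; μ^(3)=-46/3; μ^(4)=-41; μ^(5)=-52

((1, 0, 0, 0); (0, 0, 0, 4); (1, 1, 1, 0); (0, 0, 1, 0); (0, 2, 0, 0))


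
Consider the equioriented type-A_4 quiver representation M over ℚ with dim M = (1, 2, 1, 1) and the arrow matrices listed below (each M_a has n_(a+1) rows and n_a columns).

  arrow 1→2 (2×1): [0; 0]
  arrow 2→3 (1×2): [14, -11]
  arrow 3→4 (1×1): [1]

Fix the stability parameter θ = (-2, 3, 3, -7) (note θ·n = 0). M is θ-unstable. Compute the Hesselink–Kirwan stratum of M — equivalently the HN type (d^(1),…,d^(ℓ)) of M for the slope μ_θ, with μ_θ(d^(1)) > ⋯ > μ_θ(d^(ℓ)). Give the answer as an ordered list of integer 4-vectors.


Barcode: M ≅ I[1,1], I[2,2], I[2,4]. HN layers by μ_θ (3 steps, strictly decreasing):
  μ^(1)=3; μ^(2)=-1/3; μ^(3)=-2

((0, 1, 0, 0); (0, 1, 1, 1); (1, 0, 0, 0))


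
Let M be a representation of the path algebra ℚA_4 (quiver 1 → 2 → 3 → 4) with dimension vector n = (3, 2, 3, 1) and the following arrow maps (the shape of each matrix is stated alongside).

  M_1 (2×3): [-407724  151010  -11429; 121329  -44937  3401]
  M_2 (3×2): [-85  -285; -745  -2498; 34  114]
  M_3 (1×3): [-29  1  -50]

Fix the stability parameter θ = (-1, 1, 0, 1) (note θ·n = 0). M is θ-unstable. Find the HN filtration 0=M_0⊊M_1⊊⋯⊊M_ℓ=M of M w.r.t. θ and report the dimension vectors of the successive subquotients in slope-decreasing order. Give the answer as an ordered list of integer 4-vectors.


Barcode: M ≅ I[1,1], I[1,3], I[1,4], I[3,3]. HN layers by μ_θ (4 steps, strictly decreasing):
  μ^(1)=1; μ^(2)=1/2; μ^(3)=0; μ^(4)=-1

((0, 0, 0, 1); (0, 2, 2, 0); (0, 0, 1, 0); (3, 0, 0, 0))


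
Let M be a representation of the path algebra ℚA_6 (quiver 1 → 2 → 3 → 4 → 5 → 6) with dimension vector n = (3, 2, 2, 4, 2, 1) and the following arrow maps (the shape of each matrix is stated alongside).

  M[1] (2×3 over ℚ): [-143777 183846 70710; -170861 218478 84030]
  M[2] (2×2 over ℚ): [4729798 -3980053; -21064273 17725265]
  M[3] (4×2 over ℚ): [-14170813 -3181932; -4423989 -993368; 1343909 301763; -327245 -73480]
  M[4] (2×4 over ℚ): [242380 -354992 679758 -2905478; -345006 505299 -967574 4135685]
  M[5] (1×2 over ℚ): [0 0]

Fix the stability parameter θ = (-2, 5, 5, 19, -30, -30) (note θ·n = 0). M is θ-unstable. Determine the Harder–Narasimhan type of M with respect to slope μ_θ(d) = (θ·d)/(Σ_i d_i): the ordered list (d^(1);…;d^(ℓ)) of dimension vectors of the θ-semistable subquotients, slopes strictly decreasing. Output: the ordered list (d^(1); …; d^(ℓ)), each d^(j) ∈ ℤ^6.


Barcode: M ≅ I[1,1]^2, I[1,4], I[2,5], I[4,4], I[4,5], I[6,6]. HN layers by μ_θ (6 steps, strictly decreasing):
  μ^(1)=19; μ^(2)=5; μ^(3)=-1/4; μ^(4)=-2; μ^(5)=-11/2; μ^(6)=-30

((0, 0, 0, 2, 0, 0); (0, 1, 1, 0, 0, 0); (0, 1, 1, 1, 1, 0); (3, 0, 0, 0, 0, 0); (0, 0, 0, 1, 1, 0); (0, 0, 0, 0, 0, 1))


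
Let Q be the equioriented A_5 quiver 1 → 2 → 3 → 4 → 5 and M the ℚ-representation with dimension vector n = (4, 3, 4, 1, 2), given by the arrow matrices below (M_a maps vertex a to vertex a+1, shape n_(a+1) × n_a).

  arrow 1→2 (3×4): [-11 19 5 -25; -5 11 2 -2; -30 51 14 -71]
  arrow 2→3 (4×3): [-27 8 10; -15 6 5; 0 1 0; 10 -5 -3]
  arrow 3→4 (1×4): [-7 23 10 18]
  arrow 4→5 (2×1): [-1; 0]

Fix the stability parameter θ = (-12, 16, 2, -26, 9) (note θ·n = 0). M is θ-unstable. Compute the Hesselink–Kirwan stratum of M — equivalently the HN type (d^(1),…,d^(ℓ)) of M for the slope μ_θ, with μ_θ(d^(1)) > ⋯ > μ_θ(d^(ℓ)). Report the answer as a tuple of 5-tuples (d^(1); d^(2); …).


Interval decomposition of M: I[1,1], I[1,3]^2, I[1,5], I[3,3], I[5,5].
HN type (ℓ=4): μ^(1)=9; μ^(2)=2; μ^(3)=-8/3; μ^(4)=-12

((0, 2, 2, 0, 2); (0, 0, 1, 0, 0); (0, 1, 1, 1, 0); (4, 0, 0, 0, 0))


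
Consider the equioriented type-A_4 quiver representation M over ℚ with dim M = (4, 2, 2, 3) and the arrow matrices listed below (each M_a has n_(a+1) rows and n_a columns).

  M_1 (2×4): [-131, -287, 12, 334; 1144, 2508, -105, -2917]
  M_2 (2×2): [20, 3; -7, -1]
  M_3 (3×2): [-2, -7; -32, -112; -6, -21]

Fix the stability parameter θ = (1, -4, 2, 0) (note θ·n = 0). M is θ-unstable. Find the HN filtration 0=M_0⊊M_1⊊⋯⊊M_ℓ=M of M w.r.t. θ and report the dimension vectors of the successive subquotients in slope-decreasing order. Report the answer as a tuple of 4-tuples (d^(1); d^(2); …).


Barcode: M ≅ I[1,1]^2, I[1,3], I[1,4], I[4,4]^2. HN layers by μ_θ (4 steps, strictly decreasing):
  μ^(1)=2; μ^(2)=1; μ^(3)=0; μ^(4)=-3/2

((0, 0, 1, 0); (2, 0, 1, 1); (0, 0, 0, 2); (2, 2, 0, 0))
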